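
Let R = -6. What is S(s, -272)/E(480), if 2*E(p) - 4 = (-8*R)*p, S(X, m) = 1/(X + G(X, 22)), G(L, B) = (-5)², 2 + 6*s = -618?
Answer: -3/2707670 ≈ -1.1080e-6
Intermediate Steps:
s = -310/3 (s = -⅓ + (⅙)*(-618) = -⅓ - 103 = -310/3 ≈ -103.33)
G(L, B) = 25
S(X, m) = 1/(25 + X) (S(X, m) = 1/(X + 25) = 1/(25 + X))
E(p) = 2 + 24*p (E(p) = 2 + ((-8*(-6))*p)/2 = 2 + (48*p)/2 = 2 + 24*p)
S(s, -272)/E(480) = 1/((25 - 310/3)*(2 + 24*480)) = 1/((-235/3)*(2 + 11520)) = -3/235/11522 = -3/235*1/11522 = -3/2707670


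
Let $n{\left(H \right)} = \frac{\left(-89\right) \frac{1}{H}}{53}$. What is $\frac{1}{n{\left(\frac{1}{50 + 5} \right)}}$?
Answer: $- \frac{53}{4895} \approx -0.010827$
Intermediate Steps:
$n{\left(H \right)} = - \frac{89}{53 H}$ ($n{\left(H \right)} = - \frac{89}{H} \frac{1}{53} = - \frac{89}{53 H}$)
$\frac{1}{n{\left(\frac{1}{50 + 5} \right)}} = \frac{1}{\left(- \frac{89}{53}\right) \frac{1}{\frac{1}{50 + 5}}} = \frac{1}{\left(- \frac{89}{53}\right) \frac{1}{\frac{1}{55}}} = \frac{1}{\left(- \frac{89}{53}\right) 55} = \frac{1}{- \frac{4895}{53}} = - \frac{53}{4895}$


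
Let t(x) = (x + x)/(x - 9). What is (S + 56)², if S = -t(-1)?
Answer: 77841/25 ≈ 3113.6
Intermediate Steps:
t(x) = 2*x/(-9 + x) (t(x) = (2*x)/(-9 + x) = 2*x/(-9 + x))
S = -⅕ (S = -2*(-1)/(-9 - 1) = -2*(-1)/(-10) = -2*(-1)*(-1)/10 = -1*⅕ = -⅕ ≈ -0.20000)
(S + 56)² = (-⅕ + 56)² = (279/5)² = 77841/25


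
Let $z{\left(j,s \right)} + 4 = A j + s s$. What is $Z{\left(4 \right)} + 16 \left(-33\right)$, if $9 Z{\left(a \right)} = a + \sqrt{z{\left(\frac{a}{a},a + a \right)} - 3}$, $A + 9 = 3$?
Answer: $- \frac{4748}{9} + \frac{\sqrt{51}}{9} \approx -526.76$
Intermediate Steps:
$A = -6$ ($A = -9 + 3 = -6$)
$z{\left(j,s \right)} = -4 + s^{2} - 6 j$ ($z{\left(j,s \right)} = -4 - \left(6 j - s s\right) = -4 - \left(- s^{2} + 6 j\right) = -4 + s^{2} - 6 j$)
$Z{\left(a \right)} = \frac{a}{9} + \frac{\sqrt{-13 + 4 a^{2}}}{9}$ ($Z{\left(a \right)} = \frac{a + \sqrt{\left(-4 + \left(a + a\right)^{2} - 6 \frac{a}{a}\right) - 3}}{9} = \frac{a + \sqrt{\left(-4 + \left(2 a\right)^{2} - 6\right) - 3}}{9} = \frac{a + \sqrt{\left(-4 + 4 a^{2} - 6\right) - 3}}{9} = \frac{a + \sqrt{\left(-10 + 4 a^{2}\right) - 3}}{9} = \frac{a + \sqrt{-13 + 4 a^{2}}}{9} = \frac{a}{9} + \frac{\sqrt{-13 + 4 a^{2}}}{9}$)
$Z{\left(4 \right)} + 16 \left(-33\right) = \left(\frac{1}{9} \cdot 4 + \frac{\sqrt{-13 + 4 \cdot 4^{2}}}{9}\right) + 16 \left(-33\right) = \left(\frac{4}{9} + \frac{\sqrt{-13 + 4 \cdot 16}}{9}\right) - 528 = \left(\frac{4}{9} + \frac{\sqrt{-13 + 64}}{9}\right) - 528 = \left(\frac{4}{9} + \frac{\sqrt{51}}{9}\right) - 528 = - \frac{4748}{9} + \frac{\sqrt{51}}{9}$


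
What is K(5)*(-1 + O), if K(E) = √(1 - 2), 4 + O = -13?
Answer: -18*I ≈ -18.0*I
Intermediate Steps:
O = -17 (O = -4 - 13 = -17)
K(E) = I (K(E) = √(-1) = I)
K(5)*(-1 + O) = I*(-1 - 17) = I*(-18) = -18*I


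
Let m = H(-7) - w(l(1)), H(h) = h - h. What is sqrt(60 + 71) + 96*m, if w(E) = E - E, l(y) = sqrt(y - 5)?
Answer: sqrt(131) ≈ 11.446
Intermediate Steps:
H(h) = 0
l(y) = sqrt(-5 + y)
w(E) = 0
m = 0 (m = 0 - 1*0 = 0 + 0 = 0)
sqrt(60 + 71) + 96*m = sqrt(60 + 71) + 96*0 = sqrt(131) + 0 = sqrt(131)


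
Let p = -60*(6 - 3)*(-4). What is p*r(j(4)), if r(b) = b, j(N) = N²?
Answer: 11520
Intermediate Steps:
p = 720 (p = -180*(-4) = -60*(-12) = 720)
p*r(j(4)) = 720*4² = 720*16 = 11520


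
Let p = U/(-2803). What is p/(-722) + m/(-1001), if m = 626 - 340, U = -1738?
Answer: -2029849/7083181 ≈ -0.28657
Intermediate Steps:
p = 1738/2803 (p = -1738/(-2803) = -1738*(-1/2803) = 1738/2803 ≈ 0.62005)
m = 286
p/(-722) + m/(-1001) = (1738/2803)/(-722) + 286/(-1001) = (1738/2803)*(-1/722) + 286*(-1/1001) = -869/1011883 - 2/7 = -2029849/7083181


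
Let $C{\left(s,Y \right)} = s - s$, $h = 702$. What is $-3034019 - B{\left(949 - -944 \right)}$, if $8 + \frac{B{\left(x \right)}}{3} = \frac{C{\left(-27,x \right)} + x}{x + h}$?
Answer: $- \frac{2624407568}{865} \approx -3.034 \cdot 10^{6}$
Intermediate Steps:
$C{\left(s,Y \right)} = 0$
$B{\left(x \right)} = -24 + \frac{3 x}{702 + x}$ ($B{\left(x \right)} = -24 + 3 \frac{0 + x}{x + 702} = -24 + 3 \frac{x}{702 + x} = -24 + \frac{3 x}{702 + x}$)
$-3034019 - B{\left(949 - -944 \right)} = -3034019 - \frac{3 \left(-5616 - 7 \left(949 - -944\right)\right)}{702 + \left(949 - -944\right)} = -3034019 - \frac{3 \left(-5616 - 7 \left(949 + 944\right)\right)}{702 + \left(949 + 944\right)} = -3034019 - \frac{3 \left(-5616 - 13251\right)}{702 + 1893} = -3034019 - \frac{3 \left(-5616 - 13251\right)}{2595} = -3034019 - 3 \cdot \frac{1}{2595} \left(-18867\right) = -3034019 - - \frac{18867}{865} = -3034019 + \frac{18867}{865} = - \frac{2624407568}{865}$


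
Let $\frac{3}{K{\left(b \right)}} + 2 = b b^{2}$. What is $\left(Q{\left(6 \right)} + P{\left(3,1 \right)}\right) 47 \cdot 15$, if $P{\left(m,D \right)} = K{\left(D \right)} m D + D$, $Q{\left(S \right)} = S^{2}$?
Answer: $19740$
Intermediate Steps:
$K{\left(b \right)} = \frac{3}{-2 + b^{3}}$ ($K{\left(b \right)} = \frac{3}{-2 + b b^{2}} = \frac{3}{-2 + b^{3}}$)
$P{\left(m,D \right)} = D + \frac{3 D m}{-2 + D^{3}}$ ($P{\left(m,D \right)} = \frac{3}{-2 + D^{3}} m D + D = \frac{3 m}{-2 + D^{3}} D + D = \frac{3 D m}{-2 + D^{3}} + D = D + \frac{3 D m}{-2 + D^{3}}$)
$\left(Q{\left(6 \right)} + P{\left(3,1 \right)}\right) 47 \cdot 15 = \left(6^{2} + 1 \frac{1}{-2 + 1^{3}} \left(-2 + 1^{3} + 3 \cdot 3\right)\right) 47 \cdot 15 = \left(36 + 1 \frac{1}{-2 + 1} \left(-2 + 1 + 9\right)\right) 47 \cdot 15 = \left(36 + 1 \frac{1}{-1} \cdot 8\right) 47 \cdot 15 = \left(36 + 1 \left(-1\right) 8\right) 47 \cdot 15 = \left(36 - 8\right) 47 \cdot 15 = 28 \cdot 47 \cdot 15 = 1316 \cdot 15 = 19740$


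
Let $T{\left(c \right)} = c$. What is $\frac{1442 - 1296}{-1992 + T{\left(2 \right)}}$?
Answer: $- \frac{73}{995} \approx -0.073367$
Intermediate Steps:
$\frac{1442 - 1296}{-1992 + T{\left(2 \right)}} = \frac{1442 - 1296}{-1992 + 2} = \frac{1442 - 1296}{-1990} = 146 \left(- \frac{1}{1990}\right) = - \frac{73}{995}$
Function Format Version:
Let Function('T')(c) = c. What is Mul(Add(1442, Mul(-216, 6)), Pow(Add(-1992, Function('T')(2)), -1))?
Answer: Rational(-73, 995) ≈ -0.073367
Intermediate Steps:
Mul(Add(1442, Mul(-216, 6)), Pow(Add(-1992, Function('T')(2)), -1)) = Mul(Add(1442, Mul(-216, 6)), Pow(Add(-1992, 2), -1)) = Mul(Add(1442, -1296), Pow(-1990, -1)) = Mul(146, Rational(-1, 1990)) = Rational(-73, 995)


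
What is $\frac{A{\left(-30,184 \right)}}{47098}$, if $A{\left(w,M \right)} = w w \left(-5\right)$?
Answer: $- \frac{2250}{23549} \approx -0.095545$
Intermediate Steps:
$A{\left(w,M \right)} = - 5 w^{2}$ ($A{\left(w,M \right)} = w^{2} \left(-5\right) = - 5 w^{2}$)
$\frac{A{\left(-30,184 \right)}}{47098} = \frac{\left(-5\right) \left(-30\right)^{2}}{47098} = \left(-5\right) 900 \cdot \frac{1}{47098} = \left(-4500\right) \frac{1}{47098} = - \frac{2250}{23549}$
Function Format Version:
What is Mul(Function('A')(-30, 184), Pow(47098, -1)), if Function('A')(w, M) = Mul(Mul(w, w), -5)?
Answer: Rational(-2250, 23549) ≈ -0.095545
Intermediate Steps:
Function('A')(w, M) = Mul(-5, Pow(w, 2)) (Function('A')(w, M) = Mul(Pow(w, 2), -5) = Mul(-5, Pow(w, 2)))
Mul(Function('A')(-30, 184), Pow(47098, -1)) = Mul(Mul(-5, Pow(-30, 2)), Pow(47098, -1)) = Mul(Mul(-5, 900), Rational(1, 47098)) = Mul(-4500, Rational(1, 47098)) = Rational(-2250, 23549)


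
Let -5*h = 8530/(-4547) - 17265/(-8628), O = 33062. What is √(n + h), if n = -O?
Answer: I*√1413504289166371865/6538586 ≈ 181.83*I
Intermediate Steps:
n = -33062 (n = -1*33062 = -33062)
h = -327141/13077172 (h = -(8530/(-4547) - 17265/(-8628))/5 = -(8530*(-1/4547) - 17265*(-1/8628))/5 = -(-8530/4547 + 5755/2876)/5 = -⅕*1635705/13077172 = -327141/13077172 ≈ -0.025016)
√(n + h) = √(-33062 - 327141/13077172) = √(-432357787805/13077172) = I*√1413504289166371865/6538586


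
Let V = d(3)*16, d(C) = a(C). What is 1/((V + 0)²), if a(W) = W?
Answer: 1/2304 ≈ 0.00043403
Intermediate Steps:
d(C) = C
V = 48 (V = 3*16 = 48)
1/((V + 0)²) = 1/((48 + 0)²) = 1/(48²) = 1/2304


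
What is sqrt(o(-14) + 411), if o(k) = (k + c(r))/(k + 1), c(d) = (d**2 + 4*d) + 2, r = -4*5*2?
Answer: 3*sqrt(5655)/13 ≈ 17.354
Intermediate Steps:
r = -40 (r = -20*2 = -40)
c(d) = 2 + d**2 + 4*d
o(k) = (1442 + k)/(1 + k) (o(k) = (k + (2 + (-40)**2 + 4*(-40)))/(k + 1) = (k + (2 + 1600 - 160))/(1 + k) = (k + 1442)/(1 + k) = (1442 + k)/(1 + k))
sqrt(o(-14) + 411) = sqrt((1442 - 14)/(1 - 14) + 411) = sqrt(1428/(-13) + 411) = sqrt(-1/13*1428 + 411) = sqrt(-1428/13 + 411) = sqrt(3915/13) = 3*sqrt(5655)/13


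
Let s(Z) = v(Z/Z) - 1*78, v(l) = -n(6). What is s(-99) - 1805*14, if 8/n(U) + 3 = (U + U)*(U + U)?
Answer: -3574076/141 ≈ -25348.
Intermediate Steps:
n(U) = 8/(-3 + 4*U²) (n(U) = 8/(-3 + (U + U)*(U + U)) = 8/(-3 + (2*U)*(2*U)) = 8/(-3 + 4*U²))
v(l) = -8/141 (v(l) = -8/(-3 + 4*6²) = -8/(-3 + 4*36) = -8/(-3 + 144) = -8/141)
s(Z) = -11006/141 (s(Z) = -8/141 - 1*78 = -8/141 - 78 = -11006/141)
s(-99) - 1805*14 = -11006/141 - 1805*14 = -11006/141 - 1*25270 = -11006/141 - 25270 = -3574076/141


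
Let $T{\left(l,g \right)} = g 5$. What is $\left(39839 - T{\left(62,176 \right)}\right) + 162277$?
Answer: $201236$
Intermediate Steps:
$T{\left(l,g \right)} = 5 g$
$\left(39839 - T{\left(62,176 \right)}\right) + 162277 = \left(39839 - 5 \cdot 176\right) + 162277 = \left(39839 - 880\right) + 162277 = 38959 + 162277 = 201236$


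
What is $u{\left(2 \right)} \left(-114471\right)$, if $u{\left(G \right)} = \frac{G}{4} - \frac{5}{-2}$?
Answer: $-343413$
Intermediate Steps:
$u{\left(G \right)} = \frac{5}{2} + \frac{G}{4}$ ($u{\left(G \right)} = G \frac{1}{4} - - \frac{5}{2} = \frac{G}{4} + \frac{5}{2} = \frac{5}{2} + \frac{G}{4}$)
$u{\left(2 \right)} \left(-114471\right) = \left(\frac{5}{2} + \frac{1}{4} \cdot 2\right) \left(-114471\right) = \left(\frac{5}{2} + \frac{1}{2}\right) \left(-114471\right) = 3 \left(-114471\right) = -343413$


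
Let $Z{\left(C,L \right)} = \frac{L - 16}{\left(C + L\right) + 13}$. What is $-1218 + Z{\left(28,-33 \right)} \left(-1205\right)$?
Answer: $\frac{49301}{8} \approx 6162.6$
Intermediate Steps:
$Z{\left(C,L \right)} = \frac{-16 + L}{13 + C + L}$
$-1218 + Z{\left(28,-33 \right)} \left(-1205\right) = -1218 + \frac{-16 - 33}{13 + 28 - 33} \left(-1205\right) = -1218 + \frac{1}{8} \left(-49\right) \left(-1205\right) = -1218 - - \frac{59045}{8} = -1218 + \frac{59045}{8} = \frac{49301}{8}$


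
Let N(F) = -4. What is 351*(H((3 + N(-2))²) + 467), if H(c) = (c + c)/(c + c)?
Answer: 164268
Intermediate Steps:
H(c) = 1 (H(c) = (2*c)/((2*c)) = (2*c)*(1/(2*c)) = 1)
351*(H((3 + N(-2))²) + 467) = 351*(1 + 467) = 351*468 = 164268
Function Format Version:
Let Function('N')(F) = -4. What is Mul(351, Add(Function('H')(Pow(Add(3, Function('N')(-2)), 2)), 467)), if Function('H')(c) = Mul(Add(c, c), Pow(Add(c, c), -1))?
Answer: 164268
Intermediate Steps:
Function('H')(c) = 1 (Function('H')(c) = Mul(Mul(2, c), Pow(Mul(2, c), -1)) = Mul(Mul(2, c), Mul(Rational(1, 2), Pow(c, -1))) = 1)
Mul(351, Add(Function('H')(Pow(Add(3, Function('N')(-2)), 2)), 467)) = Mul(351, Add(1, 467)) = Mul(351, 468) = 164268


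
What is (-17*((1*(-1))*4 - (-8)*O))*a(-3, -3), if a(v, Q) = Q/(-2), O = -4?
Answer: 918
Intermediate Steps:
a(v, Q) = -Q/2 (a(v, Q) = Q*(-½) = -Q/2)
(-17*((1*(-1))*4 - (-8)*O))*a(-3, -3) = (-17*((1*(-1))*4 - (-8)*(-4)))*(-½*(-3)) = -17*(-1*4 - 1*32)*(3/2) = -17*(-4 - 32)*(3/2) = -17*(-36)*(3/2) = 612*(3/2) = 918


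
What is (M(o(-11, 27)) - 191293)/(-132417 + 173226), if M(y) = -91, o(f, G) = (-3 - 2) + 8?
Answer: -191384/40809 ≈ -4.6898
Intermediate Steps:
o(f, G) = 3 (o(f, G) = -5 + 8 = 3)
(M(o(-11, 27)) - 191293)/(-132417 + 173226) = (-91 - 191293)/(-132417 + 173226) = -191384/40809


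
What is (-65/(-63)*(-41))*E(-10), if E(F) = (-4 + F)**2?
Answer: -74620/9 ≈ -8291.1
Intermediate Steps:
(-65/(-63)*(-41))*E(-10) = (-65/(-63)*(-41))*(-4 - 10)**2 = (-65*(-1/63)*(-41))*(-14)**2 = ((65/63)*(-41))*196 = -2665/63*196 = -74620/9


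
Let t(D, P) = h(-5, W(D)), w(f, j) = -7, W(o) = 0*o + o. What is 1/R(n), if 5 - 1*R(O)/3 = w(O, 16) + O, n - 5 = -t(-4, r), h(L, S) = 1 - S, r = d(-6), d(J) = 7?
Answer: 1/36 ≈ 0.027778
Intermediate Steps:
W(o) = o (W(o) = 0 + o = o)
r = 7
t(D, P) = 1 - D
n = 0 (n = 5 - (1 - 1*(-4)) = 5 - (1 + 4) = 5 - 1*5 = 5 - 5 = 0)
R(O) = 36 - 3*O (R(O) = 15 - 3*(-7 + O) = 15 + (21 - 3*O) = 36 - 3*O)
1/R(n) = 1/(36 - 3*0) = 1/(36 + 0) = 1/36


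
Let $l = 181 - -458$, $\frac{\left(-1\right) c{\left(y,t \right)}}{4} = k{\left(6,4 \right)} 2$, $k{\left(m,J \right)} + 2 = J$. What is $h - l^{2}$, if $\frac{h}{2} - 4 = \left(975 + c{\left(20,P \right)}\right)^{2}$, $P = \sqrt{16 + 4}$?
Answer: $1431049$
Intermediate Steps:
$k{\left(m,J \right)} = -2 + J$
$P = 2 \sqrt{5}$ ($P = \sqrt{20} = 2 \sqrt{5} \approx 4.4721$)
$c{\left(y,t \right)} = -16$ ($c{\left(y,t \right)} = - 4 \left(-2 + 4\right) 2 = - 4 \cdot 2 \cdot 2 = \left(-4\right) 4 = -16$)
$l = 639$ ($l = 181 + \left(-51 + 509\right) = 181 + 458 = 639$)
$h = 1839370$ ($h = 8 + 2 \left(975 - 16\right)^{2} = 8 + 2 \cdot 959^{2} = 8 + 2 \cdot 919681 = 8 + 1839362 = 1839370$)
$h - l^{2} = 1839370 - 639^{2} = 1839370 - 408321 = 1431049$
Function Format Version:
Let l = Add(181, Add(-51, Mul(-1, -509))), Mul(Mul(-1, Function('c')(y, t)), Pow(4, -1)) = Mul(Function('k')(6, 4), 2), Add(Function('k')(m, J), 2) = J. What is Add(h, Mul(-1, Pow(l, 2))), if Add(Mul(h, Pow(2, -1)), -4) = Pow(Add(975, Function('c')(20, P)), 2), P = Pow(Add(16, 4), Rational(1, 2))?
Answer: 1431049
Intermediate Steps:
Function('k')(m, J) = Add(-2, J)
P = Mul(2, Pow(5, Rational(1, 2))) (P = Pow(20, Rational(1, 2)) = Mul(2, Pow(5, Rational(1, 2))) ≈ 4.4721)
Function('c')(y, t) = -16 (Function('c')(y, t) = Mul(-4, Mul(Add(-2, 4), 2)) = Mul(-4, Mul(2, 2)) = Mul(-4, 4) = -16)
l = 639 (l = Add(181, Add(-51, 509)) = Add(181, 458) = 639)
h = 1839370 (h = Add(8, Mul(2, Pow(Add(975, -16), 2))) = Add(8, Mul(2, Pow(959, 2))) = Add(8, Mul(2, 919681)) = Add(8, 1839362) = 1839370)
Add(h, Mul(-1, Pow(l, 2))) = Add(1839370, Mul(-1, Pow(639, 2))) = Add(1839370, Mul(-1, 408321)) = Add(1839370, -408321) = 1431049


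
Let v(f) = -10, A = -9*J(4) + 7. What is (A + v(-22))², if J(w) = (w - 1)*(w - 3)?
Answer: 900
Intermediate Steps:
J(w) = (-1 + w)*(-3 + w)
A = -20 (A = -9*(3 + 4² - 4*4) + 7 = -9*(3 + 16 - 16) + 7 = -9*3 + 7 = -27 + 7 = -20)
(A + v(-22))² = (-20 - 10)² = (-30)² = 900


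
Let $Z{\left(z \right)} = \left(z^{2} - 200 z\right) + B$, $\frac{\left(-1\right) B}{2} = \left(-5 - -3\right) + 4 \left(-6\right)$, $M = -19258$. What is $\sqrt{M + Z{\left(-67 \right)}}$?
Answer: $i \sqrt{1317} \approx 36.29 i$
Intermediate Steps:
$B = 52$ ($B = - 2 \left(\left(-5 - -3\right) + 4 \left(-6\right)\right) = - 2 \left(\left(-5 + 3\right) - 24\right) = - 2 \left(-2 - 24\right) = \left(-2\right) \left(-26\right) = 52$)
$Z{\left(z \right)} = 52 + z^{2} - 200 z$ ($Z{\left(z \right)} = \left(z^{2} - 200 z\right) + 52 = 52 + z^{2} - 200 z$)
$\sqrt{M + Z{\left(-67 \right)}} = \sqrt{-19258 + \left(52 + \left(-67\right)^{2} - -13400\right)} = \sqrt{-19258 + \left(52 + 4489 + 13400\right)} = \sqrt{-19258 + 17941} = \sqrt{-1317} = i \sqrt{1317}$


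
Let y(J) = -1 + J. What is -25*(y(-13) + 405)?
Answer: -9775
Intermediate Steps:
-25*(y(-13) + 405) = -25*((-1 - 13) + 405) = -25*(-14 + 405) = -25*391 = -9775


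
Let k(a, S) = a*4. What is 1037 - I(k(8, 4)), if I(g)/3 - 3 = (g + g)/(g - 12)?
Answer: 5092/5 ≈ 1018.4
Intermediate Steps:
k(a, S) = 4*a
I(g) = 9 + 6*g/(-12 + g) (I(g) = 9 + 3*((g + g)/(g - 12)) = 9 + 3*((2*g)/(-12 + g)) = 9 + 3*(2*g/(-12 + g)) = 9 + 6*g/(-12 + g))
1037 - I(k(8, 4)) = 1037 - 3*(-36 + 5*(4*8))/(-12 + 4*8) = 1037 - 3*(-36 + 5*32)/(-12 + 32) = 1037 - 3*(-36 + 160)/20 = 1037 - 3*124/20 = 1037 - 1*93/5 = 1037 - 93/5 = 5092/5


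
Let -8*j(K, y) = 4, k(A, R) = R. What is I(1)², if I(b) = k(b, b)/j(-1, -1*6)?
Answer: 4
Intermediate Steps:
j(K, y) = -½ (j(K, y) = -⅛*4 = -½)
I(b) = -2*b (I(b) = b/(-½) = b*(-2) = -2*b)
I(1)² = (-2*1)² = (-2)² = 4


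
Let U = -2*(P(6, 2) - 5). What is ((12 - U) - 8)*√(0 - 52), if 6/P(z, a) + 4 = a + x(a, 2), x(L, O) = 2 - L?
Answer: -24*I*√13 ≈ -86.533*I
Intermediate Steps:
P(z, a) = -3 (P(z, a) = 6/(-4 + (a + (2 - a))) = 6/(-4 + 2) = 6/(-2) = 6*(-½) = -3)
U = 16 (U = -2*(-3 - 5) = -2*(-8) = 16)
((12 - U) - 8)*√(0 - 52) = ((12 - 1*16) - 8)*√(0 - 52) = ((12 - 16) - 8)*√(-52) = (-4 - 8)*(2*I*√13) = -24*I*√13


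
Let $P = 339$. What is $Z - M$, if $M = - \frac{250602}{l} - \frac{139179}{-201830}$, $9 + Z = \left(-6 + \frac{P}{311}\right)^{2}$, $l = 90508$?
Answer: $\frac{345073658126301}{20077553613755} \approx 17.187$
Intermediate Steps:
$Z = \frac{1461240}{96721}$ ($Z = -9 + \left(-6 + \frac{339}{311}\right)^{2} = -9 + \left(- \frac{1527}{311}\right)^{2} = -9 + \frac{2331729}{96721} = \frac{1461240}{96721} \approx 15.108$)
$M = - \frac{431615781}{207582155}$ ($M = - \frac{250602}{90508} - \frac{139179}{-201830} = \left(-250602\right) \frac{1}{90508} - - \frac{139179}{201830} = - \frac{11391}{4114} + \frac{139179}{201830} = - \frac{431615781}{207582155} \approx -2.0793$)
$Z - M = \frac{1461240}{96721} - - \frac{431615781}{207582155} = \frac{1461240}{96721} + \frac{431615781}{207582155} = \frac{345073658126301}{20077553613755}$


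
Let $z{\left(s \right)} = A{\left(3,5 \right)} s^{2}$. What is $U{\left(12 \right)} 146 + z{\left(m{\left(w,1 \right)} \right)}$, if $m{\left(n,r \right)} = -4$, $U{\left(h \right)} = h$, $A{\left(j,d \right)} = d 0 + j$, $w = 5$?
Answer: $1800$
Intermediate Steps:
$A{\left(j,d \right)} = j$ ($A{\left(j,d \right)} = 0 + j = j$)
$z{\left(s \right)} = 3 s^{2}$
$U{\left(12 \right)} 146 + z{\left(m{\left(w,1 \right)} \right)} = 12 \cdot 146 + 3 \left(-4\right)^{2} = 1752 + 3 \cdot 16 = 1752 + 48 = 1800$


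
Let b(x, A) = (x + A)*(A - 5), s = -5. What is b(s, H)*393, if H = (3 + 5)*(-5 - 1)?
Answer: 1103937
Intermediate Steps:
H = -48 (H = 8*(-6) = -48)
b(x, A) = (-5 + A)*(A + x) (b(x, A) = (A + x)*(-5 + A) = (-5 + A)*(A + x))
b(s, H)*393 = ((-48)² - 5*(-48) - 5*(-5) - 48*(-5))*393 = (2304 + 240 + 25 + 240)*393 = 2809*393 = 1103937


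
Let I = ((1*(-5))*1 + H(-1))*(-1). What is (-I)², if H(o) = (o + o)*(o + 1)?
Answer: 25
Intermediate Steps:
H(o) = 2*o*(1 + o) (H(o) = (2*o)*(1 + o) = 2*o*(1 + o))
I = 5 (I = ((1*(-5))*1 + 2*(-1)*(1 - 1))*(-1) = (-5*1 + 2*(-1)*0)*(-1) = (-5 + 0)*(-1) = -5*(-1) = 5)
(-I)² = (-1*5)² = (-5)² = 25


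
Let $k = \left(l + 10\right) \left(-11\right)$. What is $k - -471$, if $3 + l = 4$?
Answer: $350$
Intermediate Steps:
$l = 1$ ($l = -3 + 4 = 1$)
$k = -121$ ($k = \left(1 + 10\right) \left(-11\right) = 11 \left(-11\right) = -121$)
$k - -471 = -121 - -471 = -121 + 471 = 350$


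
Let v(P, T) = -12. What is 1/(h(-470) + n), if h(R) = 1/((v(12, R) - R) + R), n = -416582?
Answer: -12/4998985 ≈ -2.4005e-6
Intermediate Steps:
h(R) = -1/12 (h(R) = 1/((-12 - R) + R) = 1/(-12) = -1/12)
1/(h(-470) + n) = 1/(-1/12 - 416582) = 1/(-4998985/12) = -12/4998985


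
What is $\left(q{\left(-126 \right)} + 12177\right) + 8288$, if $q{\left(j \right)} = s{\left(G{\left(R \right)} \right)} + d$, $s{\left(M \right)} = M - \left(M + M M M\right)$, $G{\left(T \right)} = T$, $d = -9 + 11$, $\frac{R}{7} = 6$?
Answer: $-53621$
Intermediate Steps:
$R = 42$ ($R = 7 \cdot 6 = 42$)
$d = 2$
$s{\left(M \right)} = - M^{3}$ ($s{\left(M \right)} = M - \left(M + M M^{2}\right) = M - \left(M + M^{3}\right) = - M^{3}$)
$q{\left(j \right)} = -74086$ ($q{\left(j \right)} = - 42^{3} + 2 = \left(-1\right) 74088 + 2 = -74088 + 2 = -74086$)
$\left(q{\left(-126 \right)} + 12177\right) + 8288 = \left(-74086 + 12177\right) + 8288 = -61909 + 8288 = -53621$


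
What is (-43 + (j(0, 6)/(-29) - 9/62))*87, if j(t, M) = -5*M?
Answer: -227145/62 ≈ -3663.6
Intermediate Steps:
(-43 + (j(0, 6)/(-29) - 9/62))*87 = (-43 + (-5*6/(-29) - 9/62))*87 = (-43 + (-30*(-1/29) - 9*1/62))*87 = (-43 + (30/29 - 9/62))*87 = (-43 + 1599/1798)*87 = -75715/1798*87 = -227145/62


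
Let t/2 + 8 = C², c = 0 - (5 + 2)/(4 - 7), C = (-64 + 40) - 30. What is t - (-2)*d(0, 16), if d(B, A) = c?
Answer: 17462/3 ≈ 5820.7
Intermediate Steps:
C = -54 (C = -24 - 30 = -54)
c = 7/3 (c = 0 - 7/(-3) = 0 - 7*(-1)/3 = 0 - 1*(-7/3) = 0 + 7/3 = 7/3 ≈ 2.3333)
d(B, A) = 7/3
t = 5816 (t = -16 + 2*(-54)² = -16 + 2*2916 = -16 + 5832 = 5816)
t - (-2)*d(0, 16) = 5816 - (-2)*7/3 = 5816 - 1*(-14/3) = 5816 + 14/3 = 17462/3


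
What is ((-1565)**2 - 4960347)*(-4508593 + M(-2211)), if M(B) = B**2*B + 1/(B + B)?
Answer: 60034915561083580369/2211 ≈ 2.7153e+16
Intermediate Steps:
M(B) = B**3 + 1/(2*B)
((-1565)**2 - 4960347)*(-4508593 + M(-2211)) = ((-1565)**2 - 4960347)*(-4508593 + (1/2 + (-2211)**4)/(-2211)) = (2449225 - 4960347)*(-4508593 - (1/2 + 23897637567441)/2211) = -2511122*(-4508593 - 1/2211*47795275134883/2) = -2511122*(-4508593 - 47795275134883/4422) = -2511122*(-47815212133129/4422) = 60034915561083580369/2211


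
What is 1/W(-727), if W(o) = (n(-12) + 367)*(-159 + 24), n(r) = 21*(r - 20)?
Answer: 1/41175 ≈ 2.4287e-5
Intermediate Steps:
n(r) = -420 + 21*r (n(r) = 21*(-20 + r) = -420 + 21*r)
W(o) = 41175 (W(o) = ((-420 + 21*(-12)) + 367)*(-159 + 24) = ((-420 - 252) + 367)*(-135) = (-672 + 367)*(-135) = -305*(-135) = 41175)
1/W(-727) = 1/41175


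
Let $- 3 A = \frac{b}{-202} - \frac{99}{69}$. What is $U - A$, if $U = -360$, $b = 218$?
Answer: $- \frac{2514680}{6969} \approx -360.84$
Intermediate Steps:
$A = \frac{5840}{6969}$ ($A = - \frac{\frac{218}{-202} - \frac{99}{69}}{3} = - \frac{218 \left(- \frac{1}{202}\right) - \frac{33}{23}}{3} = - \frac{- \frac{109}{101} - \frac{33}{23}}{3} = \left(- \frac{1}{3}\right) \left(- \frac{5840}{2323}\right) = \frac{5840}{6969} \approx 0.838$)
$U - A = -360 - \frac{5840}{6969} = - \frac{2514680}{6969}$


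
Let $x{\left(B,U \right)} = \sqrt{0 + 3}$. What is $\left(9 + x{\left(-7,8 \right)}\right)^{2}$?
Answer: $\left(9 + \sqrt{3}\right)^{2} \approx 115.18$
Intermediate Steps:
$x{\left(B,U \right)} = \sqrt{3}$
$\left(9 + x{\left(-7,8 \right)}\right)^{2} = \left(9 + \sqrt{3}\right)^{2}$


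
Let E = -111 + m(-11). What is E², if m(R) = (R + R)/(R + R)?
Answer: 12100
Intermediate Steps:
m(R) = 1 (m(R) = (2*R)/((2*R)) = (2*R)*(1/(2*R)) = 1)
E = -110 (E = -111 + 1 = -110)
E² = (-110)² = 12100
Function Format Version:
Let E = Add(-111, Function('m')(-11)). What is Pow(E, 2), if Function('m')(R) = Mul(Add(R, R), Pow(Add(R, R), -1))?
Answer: 12100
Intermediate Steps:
Function('m')(R) = 1 (Function('m')(R) = Mul(Mul(2, R), Pow(Mul(2, R), -1)) = Mul(Mul(2, R), Mul(Rational(1, 2), Pow(R, -1))) = 1)
E = -110 (E = Add(-111, 1) = -110)
Pow(E, 2) = Pow(-110, 2) = 12100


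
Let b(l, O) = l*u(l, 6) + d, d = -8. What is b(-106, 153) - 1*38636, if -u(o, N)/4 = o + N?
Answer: -81044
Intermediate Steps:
u(o, N) = -4*N - 4*o (u(o, N) = -4*(o + N) = -4*(N + o) = -4*N - 4*o)
b(l, O) = -8 + l*(-24 - 4*l) (b(l, O) = l*(-4*6 - 4*l) - 8 = l*(-24 - 4*l) - 8 = -8 + l*(-24 - 4*l))
b(-106, 153) - 1*38636 = (-8 - 4*(-106)*(6 - 106)) - 1*38636 = (-8 - 4*(-106)*(-100)) - 38636 = (-8 - 42400) - 38636 = -42408 - 38636 = -81044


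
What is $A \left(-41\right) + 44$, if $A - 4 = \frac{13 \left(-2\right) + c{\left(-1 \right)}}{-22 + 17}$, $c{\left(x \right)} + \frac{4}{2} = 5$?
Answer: $- \frac{1543}{5} \approx -308.6$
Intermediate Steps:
$c{\left(x \right)} = 3$ ($c{\left(x \right)} = -2 + 5 = 3$)
$A = \frac{43}{5}$ ($A = 4 + \frac{13 \left(-2\right) + 3}{-22 + 17} = 4 + \frac{-26 + 3}{-5} = 4 - - \frac{23}{5} = 4 + \frac{23}{5} = \frac{43}{5} \approx 8.6$)
$A \left(-41\right) + 44 = \frac{43}{5} \left(-41\right) + 44 = - \frac{1763}{5} + 44 = - \frac{1543}{5}$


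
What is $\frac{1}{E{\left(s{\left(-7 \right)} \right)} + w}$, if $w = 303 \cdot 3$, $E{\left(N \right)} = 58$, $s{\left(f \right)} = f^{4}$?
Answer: $\frac{1}{967} \approx 0.0010341$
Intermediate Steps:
$w = 909$
$\frac{1}{E{\left(s{\left(-7 \right)} \right)} + w} = \frac{1}{58 + 909} = \frac{1}{967}$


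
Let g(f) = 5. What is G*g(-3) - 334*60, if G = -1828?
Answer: -29180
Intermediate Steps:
G*g(-3) - 334*60 = -1828*5 - 334*60 = -9140 - 20040 = -29180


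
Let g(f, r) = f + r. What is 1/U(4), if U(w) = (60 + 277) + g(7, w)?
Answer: 1/348 ≈ 0.0028736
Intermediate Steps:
U(w) = 344 + w (U(w) = (60 + 277) + (7 + w) = 337 + (7 + w) = 344 + w)
1/U(4) = 1/(344 + 4) = 1/348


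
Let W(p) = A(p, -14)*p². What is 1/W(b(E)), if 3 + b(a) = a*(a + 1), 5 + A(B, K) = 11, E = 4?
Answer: 1/1734 ≈ 0.00057670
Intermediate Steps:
A(B, K) = 6 (A(B, K) = -5 + 11 = 6)
b(a) = -3 + a*(1 + a) (b(a) = -3 + a*(a + 1) = -3 + a*(1 + a))
W(p) = 6*p²
1/W(b(E)) = 1/(6*(-3 + 4 + 4²)²) = 1/(6*(-3 + 4 + 16)²) = 1/(6*17²) = 1/(6*289) = 1/1734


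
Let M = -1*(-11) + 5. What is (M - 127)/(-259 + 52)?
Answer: 37/69 ≈ 0.53623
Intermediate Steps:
M = 16 (M = 11 + 5 = 16)
(M - 127)/(-259 + 52) = (16 - 127)/(-259 + 52) = -111/(-207) = -111*(-1/207) = 37/69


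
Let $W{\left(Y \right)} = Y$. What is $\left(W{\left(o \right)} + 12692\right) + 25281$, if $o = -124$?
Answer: $37849$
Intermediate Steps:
$\left(W{\left(o \right)} + 12692\right) + 25281 = \left(-124 + 12692\right) + 25281 = 12568 + 25281 = 37849$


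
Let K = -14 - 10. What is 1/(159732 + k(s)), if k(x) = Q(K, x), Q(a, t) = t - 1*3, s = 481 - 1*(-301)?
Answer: 1/160511 ≈ 6.2301e-6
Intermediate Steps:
K = -24
s = 782 (s = 481 + 301 = 782)
Q(a, t) = -3 + t (Q(a, t) = t - 3 = -3 + t)
k(x) = -3 + x
1/(159732 + k(s)) = 1/(159732 + (-3 + 782)) = 1/(159732 + 779) = 1/160511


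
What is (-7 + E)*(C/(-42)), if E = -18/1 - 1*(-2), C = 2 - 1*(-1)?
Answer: 23/14 ≈ 1.6429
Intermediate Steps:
C = 3 (C = 2 + 1 = 3)
E = -16 (E = -18*1 + 2 = -18 + 2 = -16)
(-7 + E)*(C/(-42)) = (-7 - 16)*(3/(-42)) = -69*(-1)/42 = -23*(-1/14) = 23/14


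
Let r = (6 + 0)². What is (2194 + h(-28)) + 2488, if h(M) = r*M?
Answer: 3674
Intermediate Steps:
r = 36 (r = 6² = 36)
h(M) = 36*M
(2194 + h(-28)) + 2488 = (2194 + 36*(-28)) + 2488 = (2194 - 1008) + 2488 = 1186 + 2488 = 3674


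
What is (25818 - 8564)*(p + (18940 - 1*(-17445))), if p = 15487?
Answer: 894999488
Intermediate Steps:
(25818 - 8564)*(p + (18940 - 1*(-17445))) = (25818 - 8564)*(15487 + (18940 - 1*(-17445))) = 17254*(15487 + (18940 + 17445)) = 17254*(15487 + 36385) = 17254*51872 = 894999488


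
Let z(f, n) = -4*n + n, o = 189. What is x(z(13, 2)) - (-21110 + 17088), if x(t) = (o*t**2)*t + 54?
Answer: -36748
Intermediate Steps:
z(f, n) = -3*n
x(t) = 54 + 189*t**3 (x(t) = (189*t**2)*t + 54 = 189*t**3 + 54 = 54 + 189*t**3)
x(z(13, 2)) - (-21110 + 17088) = (54 + 189*(-3*2)**3) - (-21110 + 17088) = (54 + 189*(-6)**3) - 1*(-4022) = (54 + 189*(-216)) + 4022 = (54 - 40824) + 4022 = -40770 + 4022 = -36748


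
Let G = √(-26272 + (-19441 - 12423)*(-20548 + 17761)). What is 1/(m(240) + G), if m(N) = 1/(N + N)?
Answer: -480/20454611558399 + 460800*√22194674/20454611558399 ≈ 0.00010613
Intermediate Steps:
m(N) = 1/(2*N)
G = 2*√22194674 (G = √(-26272 - 31864*(-2787)) = √(-26272 + 88804968) = √88778696 = 2*√22194674 ≈ 9422.3)
1/(m(240) + G) = 1/((½)/240 + 2*√22194674) = 1/((½)*(1/240) + 2*√22194674) = 1/(1/480 + 2*√22194674)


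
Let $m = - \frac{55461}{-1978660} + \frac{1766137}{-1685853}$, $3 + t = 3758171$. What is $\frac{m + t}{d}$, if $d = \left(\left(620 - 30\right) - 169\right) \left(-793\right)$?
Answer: $- \frac{659801576546736287}{58612812278761260} \approx -11.257$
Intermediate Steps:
$t = 3758168$ ($t = -3 + 3758171 = 3758168$)
$m = - \frac{179004502273}{175564731420}$ ($m = \left(-55461\right) \left(- \frac{1}{1978660}\right) + 1766137 \left(- \frac{1}{1685853}\right) = \frac{2919}{104140} - \frac{1766137}{1685853} = - \frac{179004502273}{175564731420} \approx -1.0196$)
$d = -333853$ ($d = \left(\left(620 - 30\right) - 169\right) \left(-793\right) = \left(590 - 169\right) \left(-793\right) = 421 \left(-793\right) = -333853$)
$\frac{m + t}{d} = \frac{- \frac{179004502273}{175564731420} + 3758168}{-333853} = \frac{659801576546736287}{175564731420} \left(- \frac{1}{333853}\right) = - \frac{659801576546736287}{58612812278761260}$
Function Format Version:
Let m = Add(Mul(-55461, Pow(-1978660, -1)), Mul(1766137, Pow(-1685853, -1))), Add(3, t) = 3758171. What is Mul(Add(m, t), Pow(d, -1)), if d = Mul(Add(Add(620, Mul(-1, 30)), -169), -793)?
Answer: Rational(-659801576546736287, 58612812278761260) ≈ -11.257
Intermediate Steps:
t = 3758168 (t = Add(-3, 3758171) = 3758168)
m = Rational(-179004502273, 175564731420) (m = Add(Mul(-55461, Rational(-1, 1978660)), Mul(1766137, Rational(-1, 1685853))) = Add(Rational(2919, 104140), Rational(-1766137, 1685853)) = Rational(-179004502273, 175564731420) ≈ -1.0196)
d = -333853 (d = Mul(Add(Add(620, -30), -169), -793) = Mul(Add(590, -169), -793) = Mul(421, -793) = -333853)
Mul(Add(m, t), Pow(d, -1)) = Mul(Add(Rational(-179004502273, 175564731420), 3758168), Pow(-333853, -1)) = Mul(Rational(659801576546736287, 175564731420), Rational(-1, 333853)) = Rational(-659801576546736287, 58612812278761260)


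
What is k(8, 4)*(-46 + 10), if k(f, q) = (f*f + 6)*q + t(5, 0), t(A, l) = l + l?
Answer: -10080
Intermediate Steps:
t(A, l) = 2*l
k(f, q) = q*(6 + f**2) (k(f, q) = (f*f + 6)*q + 2*0 = (f**2 + 6)*q + 0 = (6 + f**2)*q + 0 = q*(6 + f**2) + 0 = q*(6 + f**2))
k(8, 4)*(-46 + 10) = (4*(6 + 8**2))*(-46 + 10) = (4*(6 + 64))*(-36) = (4*70)*(-36) = 280*(-36) = -10080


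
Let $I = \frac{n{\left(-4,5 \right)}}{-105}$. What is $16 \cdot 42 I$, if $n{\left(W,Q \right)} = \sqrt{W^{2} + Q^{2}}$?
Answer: $- \frac{32 \sqrt{41}}{5} \approx -40.98$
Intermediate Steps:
$n{\left(W,Q \right)} = \sqrt{Q^{2} + W^{2}}$
$I = - \frac{\sqrt{41}}{105}$ ($I = \frac{\sqrt{5^{2} + \left(-4\right)^{2}}}{-105} = \sqrt{25 + 16} \left(- \frac{1}{105}\right) = \sqrt{41} \left(- \frac{1}{105}\right) = - \frac{\sqrt{41}}{105} \approx -0.060982$)
$16 \cdot 42 I = 16 \cdot 42 \left(- \frac{\sqrt{41}}{105}\right) = 672 \left(- \frac{\sqrt{41}}{105}\right) = - \frac{32 \sqrt{41}}{5}$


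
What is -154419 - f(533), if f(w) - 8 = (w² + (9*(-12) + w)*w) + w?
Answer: -665574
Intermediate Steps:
f(w) = 8 + w + w² + w*(-108 + w) (f(w) = 8 + ((w² + (9*(-12) + w)*w) + w) = 8 + ((w² + (-108 + w)*w) + w) = 8 + ((w² + w*(-108 + w)) + w) = 8 + (w + w² + w*(-108 + w)) = 8 + w + w² + w*(-108 + w))
-154419 - f(533) = -154419 - (8 - 107*533 + 2*533²) = -154419 - (8 - 57031 + 2*284089) = -154419 - (8 - 57031 + 568178) = -154419 - 1*511155 = -154419 - 511155 = -665574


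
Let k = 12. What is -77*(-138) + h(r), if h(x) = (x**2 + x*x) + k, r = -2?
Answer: 10646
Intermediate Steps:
h(x) = 12 + 2*x**2 (h(x) = (x**2 + x*x) + 12 = (x**2 + x**2) + 12 = 2*x**2 + 12 = 12 + 2*x**2)
-77*(-138) + h(r) = -77*(-138) + (12 + 2*(-2)**2) = 10626 + (12 + 2*4) = 10626 + (12 + 8) = 10626 + 20 = 10646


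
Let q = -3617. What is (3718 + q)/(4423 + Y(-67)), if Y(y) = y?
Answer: 101/4356 ≈ 0.023186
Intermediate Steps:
(3718 + q)/(4423 + Y(-67)) = (3718 - 3617)/(4423 - 67) = 101/4356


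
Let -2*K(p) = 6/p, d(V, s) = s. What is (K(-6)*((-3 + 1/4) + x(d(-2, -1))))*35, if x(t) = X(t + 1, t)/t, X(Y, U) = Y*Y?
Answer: -385/8 ≈ -48.125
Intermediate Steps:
X(Y, U) = Y²
K(p) = -3/p
x(t) = (1 + t)²/t (x(t) = (t + 1)²/t = (1 + t)²/t)
(K(-6)*((-3 + 1/4) + x(d(-2, -1))))*35 = ((-3/(-6))*((-3 + 1/4) + (1 - 1)²/(-1)))*35 = ((-3*(-⅙))*((-3 + ¼) - 1*0²))*35 = ((-11/4 - 1*0)/2)*35 = ((-11/4 + 0)/2)*35 = ((½)*(-11/4))*35 = -11/8*35 = -385/8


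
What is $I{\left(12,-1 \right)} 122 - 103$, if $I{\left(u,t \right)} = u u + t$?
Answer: $17343$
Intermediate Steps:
$I{\left(u,t \right)} = t + u^{2}$ ($I{\left(u,t \right)} = u^{2} + t = t + u^{2}$)
$I{\left(12,-1 \right)} 122 - 103 = \left(-1 + 12^{2}\right) 122 - 103 = \left(-1 + 144\right) 122 - 103 = 143 \cdot 122 - 103 = 17446 - 103 = 17343$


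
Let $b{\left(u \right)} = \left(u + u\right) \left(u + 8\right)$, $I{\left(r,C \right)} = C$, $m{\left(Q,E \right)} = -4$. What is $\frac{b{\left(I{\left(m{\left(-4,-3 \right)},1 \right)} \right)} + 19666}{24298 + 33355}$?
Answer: $\frac{19684}{57653} \approx 0.34142$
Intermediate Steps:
$b{\left(u \right)} = 2 u \left(8 + u\right)$
$\frac{b{\left(I{\left(m{\left(-4,-3 \right)},1 \right)} \right)} + 19666}{24298 + 33355} = \frac{2 \cdot 1 \left(8 + 1\right) + 19666}{24298 + 33355} = \frac{2 \cdot 1 \cdot 9 + 19666}{57653} = \left(18 + 19666\right) \frac{1}{57653} = 19684 \cdot \frac{1}{57653} = \frac{19684}{57653}$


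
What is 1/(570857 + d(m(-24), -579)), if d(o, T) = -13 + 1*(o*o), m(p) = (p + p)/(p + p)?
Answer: 1/570845 ≈ 1.7518e-6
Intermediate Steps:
m(p) = 1 (m(p) = (2*p)/((2*p)) = (2*p)*(1/(2*p)) = 1)
d(o, T) = -13 + o² (d(o, T) = -13 + 1*o² = -13 + o²)
1/(570857 + d(m(-24), -579)) = 1/(570857 + (-13 + 1²)) = 1/(570857 + (-13 + 1)) = 1/(570857 - 12) = 1/570845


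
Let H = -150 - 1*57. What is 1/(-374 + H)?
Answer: -1/581 ≈ -0.0017212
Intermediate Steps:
H = -207 (H = -150 - 57 = -207)
1/(-374 + H) = 1/(-374 - 207) = 1/(-581) = -1/581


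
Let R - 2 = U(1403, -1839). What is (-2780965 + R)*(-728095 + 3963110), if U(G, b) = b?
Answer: -9002406212030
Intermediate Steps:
R = -1837 (R = 2 - 1839 = -1837)
(-2780965 + R)*(-728095 + 3963110) = (-2780965 - 1837)*(-728095 + 3963110) = -2782802*3235015 = -9002406212030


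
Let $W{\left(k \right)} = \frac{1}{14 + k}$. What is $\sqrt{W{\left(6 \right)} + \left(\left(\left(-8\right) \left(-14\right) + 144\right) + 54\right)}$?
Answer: $\frac{3 \sqrt{3445}}{10} \approx 17.608$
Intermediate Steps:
$\sqrt{W{\left(6 \right)} + \left(\left(\left(-8\right) \left(-14\right) + 144\right) + 54\right)} = \sqrt{\frac{1}{14 + 6} + \left(\left(\left(-8\right) \left(-14\right) + 144\right) + 54\right)} = \sqrt{\frac{1}{20} + \left(\left(112 + 144\right) + 54\right)} = \sqrt{\frac{1}{20} + \left(256 + 54\right)} = \sqrt{\frac{1}{20} + 310} = \sqrt{\frac{6201}{20}} = \frac{3 \sqrt{3445}}{10}$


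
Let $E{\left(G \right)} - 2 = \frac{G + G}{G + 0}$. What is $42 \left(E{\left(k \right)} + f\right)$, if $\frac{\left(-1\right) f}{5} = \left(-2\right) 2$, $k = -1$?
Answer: $1008$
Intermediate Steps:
$f = 20$ ($f = - 5 \left(\left(-2\right) 2\right) = \left(-5\right) \left(-4\right) = 20$)
$E{\left(G \right)} = 4$ ($E{\left(G \right)} = 2 + \frac{G + G}{G + 0} = 2 + \frac{2 G}{G} = 2 + 2 = 4$)
$42 \left(E{\left(k \right)} + f\right) = 42 \left(4 + 20\right) = 42 \cdot 24 = 1008$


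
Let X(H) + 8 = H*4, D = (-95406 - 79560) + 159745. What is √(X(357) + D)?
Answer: I*√13801 ≈ 117.48*I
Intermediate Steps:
D = -15221 (D = -174966 + 159745 = -15221)
X(H) = -8 + 4*H (X(H) = -8 + H*4 = -8 + 4*H)
√(X(357) + D) = √((-8 + 4*357) - 15221) = √((-8 + 1428) - 15221) = √(1420 - 15221) = √(-13801) = I*√13801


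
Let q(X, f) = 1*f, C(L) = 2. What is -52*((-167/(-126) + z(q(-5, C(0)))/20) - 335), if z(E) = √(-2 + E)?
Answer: 1093118/63 ≈ 17351.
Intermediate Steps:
q(X, f) = f
-52*((-167/(-126) + z(q(-5, C(0)))/20) - 335) = -52*((-167/(-126) + √(-2 + 2)/20) - 335) = -52*((-167*(-1/126) + √0*(1/20)) - 335) = -52*((167/126 + 0*(1/20)) - 335) = -52*((167/126 + 0) - 335) = -52*(167/126 - 335) = -52*(-42043/126) = 1093118/63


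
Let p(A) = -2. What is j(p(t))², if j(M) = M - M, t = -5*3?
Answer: 0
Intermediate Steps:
t = -15
j(M) = 0
j(p(t))² = 0² = 0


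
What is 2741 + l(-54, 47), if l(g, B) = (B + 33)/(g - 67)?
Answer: 331581/121 ≈ 2740.3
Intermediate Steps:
l(g, B) = (33 + B)/(-67 + g)
2741 + l(-54, 47) = 2741 + (33 + 47)/(-67 - 54) = 2741 + 80/(-121) = 2741 - 1/121*80 = 2741 - 80/121 = 331581/121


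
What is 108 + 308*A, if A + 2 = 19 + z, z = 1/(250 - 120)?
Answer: 347514/65 ≈ 5346.4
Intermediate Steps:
z = 1/130 ≈ 0.0076923
A = 2211/130 (A = -2 + (19 + 1/130) = -2 + 2471/130 = 2211/130 ≈ 17.008)
108 + 308*A = 108 + 308*(2211/130) = 108 + 340494/65 = 347514/65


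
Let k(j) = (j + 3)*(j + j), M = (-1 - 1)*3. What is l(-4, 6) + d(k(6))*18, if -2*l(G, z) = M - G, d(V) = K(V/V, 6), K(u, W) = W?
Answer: 109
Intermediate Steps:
M = -6 (M = -2*3 = -6)
k(j) = 2*j*(3 + j) (k(j) = (3 + j)*(2*j) = 2*j*(3 + j))
d(V) = 6
l(G, z) = 3 + G/2 (l(G, z) = -(-6 - G)/2 = 3 + G/2)
l(-4, 6) + d(k(6))*18 = (3 + (1/2)*(-4)) + 6*18 = (3 - 2) + 108 = 1 + 108 = 109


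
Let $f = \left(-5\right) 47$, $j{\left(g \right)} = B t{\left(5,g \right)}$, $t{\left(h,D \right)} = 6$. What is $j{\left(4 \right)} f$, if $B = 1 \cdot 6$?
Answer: $-8460$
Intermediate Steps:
$B = 6$
$j{\left(g \right)} = 36$ ($j{\left(g \right)} = 6 \cdot 6 = 36$)
$f = -235$
$j{\left(4 \right)} f = 36 \left(-235\right) = -8460$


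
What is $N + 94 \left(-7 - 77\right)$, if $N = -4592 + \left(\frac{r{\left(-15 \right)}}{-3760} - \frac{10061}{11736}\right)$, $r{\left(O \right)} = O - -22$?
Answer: $- \frac{68887547899}{5515920} \approx -12489.0$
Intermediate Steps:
$r{\left(O \right)} = 22 + O$ ($r{\left(O \right)} = O + 22 = 22 + O$)
$N = - \frac{25333843579}{5515920}$ ($N = -4592 - \left(\frac{10061}{11736} - \frac{22 - 15}{-3760}\right) = -4592 + \left(7 \left(- \frac{1}{3760}\right) - \frac{10061}{11736}\right) = -4592 - \frac{4738939}{5515920} = - \frac{25333843579}{5515920} \approx -4592.9$)
$N + 94 \left(-7 - 77\right) = - \frac{25333843579}{5515920} + 94 \left(-7 - 77\right) = - \frac{25333843579}{5515920} + 94 \left(-84\right) = - \frac{25333843579}{5515920} - 7896 = - \frac{68887547899}{5515920}$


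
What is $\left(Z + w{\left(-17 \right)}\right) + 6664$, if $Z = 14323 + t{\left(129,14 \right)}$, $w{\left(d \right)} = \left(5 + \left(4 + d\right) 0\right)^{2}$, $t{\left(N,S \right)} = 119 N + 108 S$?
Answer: $37875$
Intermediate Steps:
$t{\left(N,S \right)} = 108 S + 119 N$
$w{\left(d \right)} = 25$ ($w{\left(d \right)} = \left(5 + 0\right)^{2} = 5^{2} = 25$)
$Z = 31186$ ($Z = 14323 + \left(108 \cdot 14 + 119 \cdot 129\right) = 14323 + \left(1512 + 15351\right) = 14323 + 16863 = 31186$)
$\left(Z + w{\left(-17 \right)}\right) + 6664 = \left(31186 + 25\right) + 6664 = 31211 + 6664 = 37875$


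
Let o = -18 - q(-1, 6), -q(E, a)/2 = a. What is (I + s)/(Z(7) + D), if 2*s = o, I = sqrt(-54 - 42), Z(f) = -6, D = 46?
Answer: -3/40 + I*sqrt(6)/10 ≈ -0.075 + 0.24495*I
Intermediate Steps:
q(E, a) = -2*a
o = -6 (o = -18 - (-2)*6 = -18 - 1*(-12) = -18 + 12 = -6)
I = 4*I*sqrt(6) (I = sqrt(-96) = 4*I*sqrt(6) ≈ 9.798*I)
s = -3 (s = (1/2)*(-6) = -3)
(I + s)/(Z(7) + D) = (4*I*sqrt(6) - 3)/(-6 + 46) = (-3 + 4*I*sqrt(6))/40 = -3/40 + I*sqrt(6)/10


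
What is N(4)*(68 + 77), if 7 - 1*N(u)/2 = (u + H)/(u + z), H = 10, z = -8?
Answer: 3045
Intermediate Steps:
N(u) = 14 - 2*(10 + u)/(-8 + u) (N(u) = 14 - 2*(u + 10)/(u - 8) = 14 - 2*(10 + u)/(-8 + u))
N(4)*(68 + 77) = (12*(-11 + 4)/(-8 + 4))*(68 + 77) = (12*(-7)/(-4))*145 = (12*(-¼)*(-7))*145 = 21*145 = 3045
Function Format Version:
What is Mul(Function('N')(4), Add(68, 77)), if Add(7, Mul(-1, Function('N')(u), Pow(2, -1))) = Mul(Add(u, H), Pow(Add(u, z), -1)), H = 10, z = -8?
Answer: 3045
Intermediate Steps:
Function('N')(u) = Add(14, Mul(-2, Pow(Add(-8, u), -1), Add(10, u))) (Function('N')(u) = Add(14, Mul(-2, Mul(Add(u, 10), Pow(Add(u, -8), -1)))) = Add(14, Mul(-2, Mul(Add(10, u), Pow(Add(-8, u), -1)))) = Add(14, Mul(-2, Mul(Pow(Add(-8, u), -1), Add(10, u)))) = Add(14, Mul(-2, Pow(Add(-8, u), -1), Add(10, u))))
Mul(Function('N')(4), Add(68, 77)) = Mul(Mul(12, Pow(Add(-8, 4), -1), Add(-11, 4)), Add(68, 77)) = Mul(Mul(12, Pow(-4, -1), -7), 145) = Mul(Mul(12, Rational(-1, 4), -7), 145) = Mul(21, 145) = 3045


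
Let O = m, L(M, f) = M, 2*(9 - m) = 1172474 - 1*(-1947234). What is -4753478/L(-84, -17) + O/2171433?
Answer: 1720287994499/30400062 ≈ 56588.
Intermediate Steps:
m = -1559845 (m = 9 - (1172474 - 1*(-1947234))/2 = 9 - (1172474 + 1947234)/2 = 9 - ½*3119708 = 9 - 1559854 = -1559845)
O = -1559845
-4753478/L(-84, -17) + O/2171433 = -4753478/(-84) - 1559845/2171433 = -4753478*(-1/84) - 1559845*1/2171433 = 2376739/42 - 1559845/2171433 = 1720287994499/30400062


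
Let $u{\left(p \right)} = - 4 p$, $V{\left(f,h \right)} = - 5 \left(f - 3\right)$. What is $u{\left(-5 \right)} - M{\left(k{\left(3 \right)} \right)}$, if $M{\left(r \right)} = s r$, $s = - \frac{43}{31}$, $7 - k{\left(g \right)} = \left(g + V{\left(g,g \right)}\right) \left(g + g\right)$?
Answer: $\frac{147}{31} \approx 4.7419$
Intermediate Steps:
$V{\left(f,h \right)} = 15 - 5 f$ ($V{\left(f,h \right)} = - 5 \left(-3 + f\right) = 15 - 5 f$)
$k{\left(g \right)} = 7 - 2 g \left(15 - 4 g\right)$ ($k{\left(g \right)} = 7 - \left(g - \left(-15 + 5 g\right)\right) \left(g + g\right) = 7 - \left(15 - 4 g\right) 2 g = 7 - 2 g \left(15 - 4 g\right)$)
$s = - \frac{43}{31}$ ($s = \left(-43\right) \frac{1}{31} = - \frac{43}{31} \approx -1.3871$)
$M{\left(r \right)} = - \frac{43 r}{31}$
$u{\left(-5 \right)} - M{\left(k{\left(3 \right)} \right)} = \left(-4\right) \left(-5\right) - - \frac{43 \left(7 - 90 + 8 \cdot 3^{2}\right)}{31} = 20 - - \frac{43 \left(7 - 90 + 8 \cdot 9\right)}{31} = 20 - - \frac{43 \left(7 - 90 + 72\right)}{31} = 20 - \left(- \frac{43}{31}\right) \left(-11\right) = 20 - \frac{473}{31} = \frac{147}{31}$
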